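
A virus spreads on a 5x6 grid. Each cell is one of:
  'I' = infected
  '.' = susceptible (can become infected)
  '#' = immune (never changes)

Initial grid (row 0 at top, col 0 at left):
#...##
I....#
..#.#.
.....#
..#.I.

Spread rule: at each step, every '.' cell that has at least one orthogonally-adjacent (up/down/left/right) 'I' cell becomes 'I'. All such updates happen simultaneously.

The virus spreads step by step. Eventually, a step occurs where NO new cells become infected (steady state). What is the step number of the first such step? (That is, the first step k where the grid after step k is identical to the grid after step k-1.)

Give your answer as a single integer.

Answer: 5

Derivation:
Step 0 (initial): 2 infected
Step 1: +5 new -> 7 infected
Step 2: +5 new -> 12 infected
Step 3: +6 new -> 18 infected
Step 4: +3 new -> 21 infected
Step 5: +0 new -> 21 infected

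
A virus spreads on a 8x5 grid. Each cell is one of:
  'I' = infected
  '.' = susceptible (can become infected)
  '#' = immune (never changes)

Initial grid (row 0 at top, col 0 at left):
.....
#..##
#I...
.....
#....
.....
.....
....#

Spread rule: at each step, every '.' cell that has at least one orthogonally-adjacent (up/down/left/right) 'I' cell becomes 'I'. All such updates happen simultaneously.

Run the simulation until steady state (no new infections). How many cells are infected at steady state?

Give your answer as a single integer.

Step 0 (initial): 1 infected
Step 1: +3 new -> 4 infected
Step 2: +6 new -> 10 infected
Step 3: +6 new -> 16 infected
Step 4: +6 new -> 22 infected
Step 5: +6 new -> 28 infected
Step 6: +4 new -> 32 infected
Step 7: +2 new -> 34 infected
Step 8: +0 new -> 34 infected

Answer: 34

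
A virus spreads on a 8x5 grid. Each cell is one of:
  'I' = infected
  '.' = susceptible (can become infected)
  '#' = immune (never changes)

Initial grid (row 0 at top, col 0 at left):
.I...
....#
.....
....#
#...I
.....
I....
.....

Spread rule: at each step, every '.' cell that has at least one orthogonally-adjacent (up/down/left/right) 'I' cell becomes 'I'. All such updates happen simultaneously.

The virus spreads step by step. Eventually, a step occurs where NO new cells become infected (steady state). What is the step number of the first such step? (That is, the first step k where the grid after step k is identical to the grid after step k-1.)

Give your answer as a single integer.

Step 0 (initial): 3 infected
Step 1: +8 new -> 11 infected
Step 2: +11 new -> 22 infected
Step 3: +12 new -> 34 infected
Step 4: +3 new -> 37 infected
Step 5: +0 new -> 37 infected

Answer: 5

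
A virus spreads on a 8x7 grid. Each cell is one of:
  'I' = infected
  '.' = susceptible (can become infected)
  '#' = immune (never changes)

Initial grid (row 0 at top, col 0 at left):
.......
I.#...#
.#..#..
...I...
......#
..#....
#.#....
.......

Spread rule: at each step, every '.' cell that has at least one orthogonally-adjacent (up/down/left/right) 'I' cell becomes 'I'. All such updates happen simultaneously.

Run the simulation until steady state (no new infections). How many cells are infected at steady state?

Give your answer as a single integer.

Step 0 (initial): 2 infected
Step 1: +7 new -> 9 infected
Step 2: +9 new -> 18 infected
Step 3: +10 new -> 28 infected
Step 4: +8 new -> 36 infected
Step 5: +6 new -> 42 infected
Step 6: +4 new -> 46 infected
Step 7: +2 new -> 48 infected
Step 8: +0 new -> 48 infected

Answer: 48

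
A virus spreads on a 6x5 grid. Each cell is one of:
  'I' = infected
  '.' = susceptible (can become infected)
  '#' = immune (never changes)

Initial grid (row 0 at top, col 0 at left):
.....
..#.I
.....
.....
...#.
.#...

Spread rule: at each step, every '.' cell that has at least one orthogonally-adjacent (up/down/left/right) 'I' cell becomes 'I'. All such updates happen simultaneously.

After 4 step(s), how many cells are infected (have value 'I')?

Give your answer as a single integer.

Answer: 15

Derivation:
Step 0 (initial): 1 infected
Step 1: +3 new -> 4 infected
Step 2: +3 new -> 7 infected
Step 3: +4 new -> 11 infected
Step 4: +4 new -> 15 infected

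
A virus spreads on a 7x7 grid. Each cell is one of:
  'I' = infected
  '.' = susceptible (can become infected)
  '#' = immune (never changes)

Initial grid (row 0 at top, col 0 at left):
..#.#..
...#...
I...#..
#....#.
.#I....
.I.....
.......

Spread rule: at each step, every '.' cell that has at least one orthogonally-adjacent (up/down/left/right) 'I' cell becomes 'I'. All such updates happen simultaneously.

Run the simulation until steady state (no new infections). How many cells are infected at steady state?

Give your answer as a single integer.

Step 0 (initial): 3 infected
Step 1: +7 new -> 10 infected
Step 2: +10 new -> 20 infected
Step 3: +7 new -> 27 infected
Step 4: +3 new -> 30 infected
Step 5: +3 new -> 33 infected
Step 6: +2 new -> 35 infected
Step 7: +2 new -> 37 infected
Step 8: +2 new -> 39 infected
Step 9: +2 new -> 41 infected
Step 10: +0 new -> 41 infected

Answer: 41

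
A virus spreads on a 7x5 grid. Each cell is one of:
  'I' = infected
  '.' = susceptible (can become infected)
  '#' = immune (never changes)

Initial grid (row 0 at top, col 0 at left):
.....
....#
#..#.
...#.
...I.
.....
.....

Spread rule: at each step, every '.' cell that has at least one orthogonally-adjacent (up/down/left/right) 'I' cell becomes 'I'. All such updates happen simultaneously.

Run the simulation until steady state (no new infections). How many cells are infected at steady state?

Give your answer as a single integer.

Step 0 (initial): 1 infected
Step 1: +3 new -> 4 infected
Step 2: +6 new -> 10 infected
Step 3: +7 new -> 17 infected
Step 4: +5 new -> 22 infected
Step 5: +4 new -> 26 infected
Step 6: +3 new -> 29 infected
Step 7: +2 new -> 31 infected
Step 8: +0 new -> 31 infected

Answer: 31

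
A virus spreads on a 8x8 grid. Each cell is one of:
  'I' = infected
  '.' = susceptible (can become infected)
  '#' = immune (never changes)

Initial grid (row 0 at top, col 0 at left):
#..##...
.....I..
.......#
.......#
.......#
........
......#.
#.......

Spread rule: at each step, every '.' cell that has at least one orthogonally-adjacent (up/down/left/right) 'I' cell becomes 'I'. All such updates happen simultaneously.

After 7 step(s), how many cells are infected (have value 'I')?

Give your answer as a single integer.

Answer: 46

Derivation:
Step 0 (initial): 1 infected
Step 1: +4 new -> 5 infected
Step 2: +6 new -> 11 infected
Step 3: +6 new -> 17 infected
Step 4: +7 new -> 24 infected
Step 5: +8 new -> 32 infected
Step 6: +7 new -> 39 infected
Step 7: +7 new -> 46 infected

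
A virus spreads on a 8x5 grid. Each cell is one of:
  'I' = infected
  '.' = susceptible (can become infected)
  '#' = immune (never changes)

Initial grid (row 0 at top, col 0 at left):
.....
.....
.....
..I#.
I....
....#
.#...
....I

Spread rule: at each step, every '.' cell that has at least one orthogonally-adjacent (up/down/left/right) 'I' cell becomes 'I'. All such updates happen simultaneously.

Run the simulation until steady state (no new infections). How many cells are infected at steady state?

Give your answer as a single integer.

Step 0 (initial): 3 infected
Step 1: +8 new -> 11 infected
Step 2: +10 new -> 21 infected
Step 3: +10 new -> 31 infected
Step 4: +5 new -> 36 infected
Step 5: +1 new -> 37 infected
Step 6: +0 new -> 37 infected

Answer: 37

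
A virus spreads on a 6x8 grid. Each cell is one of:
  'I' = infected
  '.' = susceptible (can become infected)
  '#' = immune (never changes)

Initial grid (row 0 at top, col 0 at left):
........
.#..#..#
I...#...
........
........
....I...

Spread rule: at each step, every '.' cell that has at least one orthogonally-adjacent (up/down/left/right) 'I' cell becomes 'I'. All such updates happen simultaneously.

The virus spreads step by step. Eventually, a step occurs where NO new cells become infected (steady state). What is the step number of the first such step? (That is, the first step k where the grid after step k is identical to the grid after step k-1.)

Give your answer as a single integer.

Answer: 9

Derivation:
Step 0 (initial): 2 infected
Step 1: +6 new -> 8 infected
Step 2: +9 new -> 17 infected
Step 3: +12 new -> 29 infected
Step 4: +5 new -> 34 infected
Step 5: +4 new -> 38 infected
Step 6: +4 new -> 42 infected
Step 7: +1 new -> 43 infected
Step 8: +1 new -> 44 infected
Step 9: +0 new -> 44 infected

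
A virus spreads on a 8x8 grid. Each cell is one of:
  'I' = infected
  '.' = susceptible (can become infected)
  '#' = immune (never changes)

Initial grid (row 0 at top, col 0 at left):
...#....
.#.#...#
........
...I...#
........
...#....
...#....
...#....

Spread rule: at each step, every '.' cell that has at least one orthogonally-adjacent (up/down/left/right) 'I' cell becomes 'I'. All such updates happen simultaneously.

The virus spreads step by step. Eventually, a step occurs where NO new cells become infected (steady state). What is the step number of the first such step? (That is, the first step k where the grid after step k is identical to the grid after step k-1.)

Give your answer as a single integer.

Step 0 (initial): 1 infected
Step 1: +4 new -> 5 infected
Step 2: +6 new -> 11 infected
Step 3: +10 new -> 21 infected
Step 4: +11 new -> 32 infected
Step 5: +12 new -> 44 infected
Step 6: +7 new -> 51 infected
Step 7: +4 new -> 55 infected
Step 8: +1 new -> 56 infected
Step 9: +0 new -> 56 infected

Answer: 9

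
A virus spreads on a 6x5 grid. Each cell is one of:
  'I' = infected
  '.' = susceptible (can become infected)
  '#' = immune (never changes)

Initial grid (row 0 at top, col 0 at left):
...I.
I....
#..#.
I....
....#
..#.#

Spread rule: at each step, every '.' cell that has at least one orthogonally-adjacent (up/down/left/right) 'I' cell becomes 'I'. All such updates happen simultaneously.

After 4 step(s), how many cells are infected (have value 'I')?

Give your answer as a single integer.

Step 0 (initial): 3 infected
Step 1: +7 new -> 10 infected
Step 2: +7 new -> 17 infected
Step 3: +5 new -> 22 infected
Step 4: +2 new -> 24 infected

Answer: 24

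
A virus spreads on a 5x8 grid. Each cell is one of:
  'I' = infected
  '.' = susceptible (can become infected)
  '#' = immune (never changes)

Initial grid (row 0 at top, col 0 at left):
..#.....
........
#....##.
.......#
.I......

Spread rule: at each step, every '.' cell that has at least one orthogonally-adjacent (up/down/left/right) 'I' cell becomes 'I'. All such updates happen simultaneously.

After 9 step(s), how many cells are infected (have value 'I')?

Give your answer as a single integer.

Answer: 33

Derivation:
Step 0 (initial): 1 infected
Step 1: +3 new -> 4 infected
Step 2: +4 new -> 8 infected
Step 3: +4 new -> 12 infected
Step 4: +6 new -> 18 infected
Step 5: +5 new -> 23 infected
Step 6: +4 new -> 27 infected
Step 7: +2 new -> 29 infected
Step 8: +2 new -> 31 infected
Step 9: +2 new -> 33 infected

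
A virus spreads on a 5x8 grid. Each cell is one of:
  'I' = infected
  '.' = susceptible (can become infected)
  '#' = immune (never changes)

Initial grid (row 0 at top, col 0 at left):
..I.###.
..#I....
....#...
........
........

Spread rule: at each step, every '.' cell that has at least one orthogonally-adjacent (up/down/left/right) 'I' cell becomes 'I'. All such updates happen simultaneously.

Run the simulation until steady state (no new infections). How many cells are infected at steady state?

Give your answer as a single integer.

Answer: 35

Derivation:
Step 0 (initial): 2 infected
Step 1: +4 new -> 6 infected
Step 2: +5 new -> 11 infected
Step 3: +7 new -> 18 infected
Step 4: +7 new -> 25 infected
Step 5: +6 new -> 31 infected
Step 6: +3 new -> 34 infected
Step 7: +1 new -> 35 infected
Step 8: +0 new -> 35 infected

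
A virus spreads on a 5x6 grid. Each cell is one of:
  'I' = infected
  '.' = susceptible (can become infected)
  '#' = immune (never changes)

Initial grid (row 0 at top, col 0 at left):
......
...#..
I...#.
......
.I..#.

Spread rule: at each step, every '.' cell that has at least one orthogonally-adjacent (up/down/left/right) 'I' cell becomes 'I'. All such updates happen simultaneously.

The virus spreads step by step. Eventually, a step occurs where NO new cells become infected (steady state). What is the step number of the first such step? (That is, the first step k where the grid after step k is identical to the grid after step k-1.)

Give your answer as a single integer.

Answer: 8

Derivation:
Step 0 (initial): 2 infected
Step 1: +6 new -> 8 infected
Step 2: +5 new -> 13 infected
Step 3: +4 new -> 17 infected
Step 4: +2 new -> 19 infected
Step 5: +2 new -> 21 infected
Step 6: +3 new -> 24 infected
Step 7: +3 new -> 27 infected
Step 8: +0 new -> 27 infected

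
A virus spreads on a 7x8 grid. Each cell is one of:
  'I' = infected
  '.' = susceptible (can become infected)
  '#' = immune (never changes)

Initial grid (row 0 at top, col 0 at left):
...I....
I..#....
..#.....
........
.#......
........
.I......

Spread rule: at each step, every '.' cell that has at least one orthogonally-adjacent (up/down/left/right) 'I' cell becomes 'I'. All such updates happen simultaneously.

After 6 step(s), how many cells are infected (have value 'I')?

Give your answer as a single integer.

Step 0 (initial): 3 infected
Step 1: +8 new -> 11 infected
Step 2: +9 new -> 20 infected
Step 3: +8 new -> 28 infected
Step 4: +9 new -> 37 infected
Step 5: +7 new -> 44 infected
Step 6: +5 new -> 49 infected

Answer: 49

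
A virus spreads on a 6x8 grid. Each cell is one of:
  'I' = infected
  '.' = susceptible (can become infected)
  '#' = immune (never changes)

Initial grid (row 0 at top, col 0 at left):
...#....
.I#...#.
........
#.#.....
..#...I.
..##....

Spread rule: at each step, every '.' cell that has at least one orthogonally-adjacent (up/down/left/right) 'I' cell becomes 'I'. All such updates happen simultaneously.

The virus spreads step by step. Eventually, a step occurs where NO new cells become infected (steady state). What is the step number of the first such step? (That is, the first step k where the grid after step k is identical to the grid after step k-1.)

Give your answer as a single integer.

Answer: 7

Derivation:
Step 0 (initial): 2 infected
Step 1: +7 new -> 9 infected
Step 2: +11 new -> 20 infected
Step 3: +7 new -> 27 infected
Step 4: +7 new -> 34 infected
Step 5: +4 new -> 38 infected
Step 6: +2 new -> 40 infected
Step 7: +0 new -> 40 infected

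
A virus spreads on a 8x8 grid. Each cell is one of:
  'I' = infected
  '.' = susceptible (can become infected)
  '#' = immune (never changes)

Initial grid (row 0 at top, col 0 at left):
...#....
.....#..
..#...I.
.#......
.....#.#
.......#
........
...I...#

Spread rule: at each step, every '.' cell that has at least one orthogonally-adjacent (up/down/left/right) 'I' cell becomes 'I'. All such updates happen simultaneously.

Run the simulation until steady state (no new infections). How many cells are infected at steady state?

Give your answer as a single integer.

Step 0 (initial): 2 infected
Step 1: +7 new -> 9 infected
Step 2: +11 new -> 20 infected
Step 3: +13 new -> 33 infected
Step 4: +9 new -> 42 infected
Step 5: +5 new -> 47 infected
Step 6: +3 new -> 50 infected
Step 7: +4 new -> 54 infected
Step 8: +2 new -> 56 infected
Step 9: +0 new -> 56 infected

Answer: 56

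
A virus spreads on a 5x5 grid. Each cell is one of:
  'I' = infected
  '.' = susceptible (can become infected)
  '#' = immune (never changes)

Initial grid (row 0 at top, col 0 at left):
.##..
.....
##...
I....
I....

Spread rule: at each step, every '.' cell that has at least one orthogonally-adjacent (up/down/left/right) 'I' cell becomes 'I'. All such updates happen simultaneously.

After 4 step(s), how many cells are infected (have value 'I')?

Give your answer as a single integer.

Answer: 13

Derivation:
Step 0 (initial): 2 infected
Step 1: +2 new -> 4 infected
Step 2: +2 new -> 6 infected
Step 3: +3 new -> 9 infected
Step 4: +4 new -> 13 infected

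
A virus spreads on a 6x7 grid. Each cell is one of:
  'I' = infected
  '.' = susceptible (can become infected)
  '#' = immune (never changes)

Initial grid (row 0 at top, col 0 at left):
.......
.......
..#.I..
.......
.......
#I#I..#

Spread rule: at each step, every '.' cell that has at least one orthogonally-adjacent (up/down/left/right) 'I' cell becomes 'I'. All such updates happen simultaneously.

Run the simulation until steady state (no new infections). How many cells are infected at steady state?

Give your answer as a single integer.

Step 0 (initial): 3 infected
Step 1: +7 new -> 10 infected
Step 2: +11 new -> 21 infected
Step 3: +9 new -> 30 infected
Step 4: +5 new -> 35 infected
Step 5: +2 new -> 37 infected
Step 6: +1 new -> 38 infected
Step 7: +0 new -> 38 infected

Answer: 38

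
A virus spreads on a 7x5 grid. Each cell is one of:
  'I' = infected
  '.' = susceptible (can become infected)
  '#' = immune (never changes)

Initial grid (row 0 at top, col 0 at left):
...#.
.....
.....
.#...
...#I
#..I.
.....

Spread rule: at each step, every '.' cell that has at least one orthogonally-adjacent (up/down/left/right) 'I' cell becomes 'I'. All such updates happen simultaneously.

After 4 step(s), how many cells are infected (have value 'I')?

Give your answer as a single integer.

Answer: 22

Derivation:
Step 0 (initial): 2 infected
Step 1: +4 new -> 6 infected
Step 2: +6 new -> 12 infected
Step 3: +5 new -> 17 infected
Step 4: +5 new -> 22 infected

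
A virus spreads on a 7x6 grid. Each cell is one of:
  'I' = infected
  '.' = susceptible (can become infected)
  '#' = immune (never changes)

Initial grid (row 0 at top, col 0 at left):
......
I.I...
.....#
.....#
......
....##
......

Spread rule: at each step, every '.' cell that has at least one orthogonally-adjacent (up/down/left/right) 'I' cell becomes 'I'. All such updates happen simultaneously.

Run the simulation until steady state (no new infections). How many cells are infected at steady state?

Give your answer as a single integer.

Step 0 (initial): 2 infected
Step 1: +6 new -> 8 infected
Step 2: +7 new -> 15 infected
Step 3: +7 new -> 22 infected
Step 4: +6 new -> 28 infected
Step 5: +5 new -> 33 infected
Step 6: +3 new -> 36 infected
Step 7: +1 new -> 37 infected
Step 8: +1 new -> 38 infected
Step 9: +0 new -> 38 infected

Answer: 38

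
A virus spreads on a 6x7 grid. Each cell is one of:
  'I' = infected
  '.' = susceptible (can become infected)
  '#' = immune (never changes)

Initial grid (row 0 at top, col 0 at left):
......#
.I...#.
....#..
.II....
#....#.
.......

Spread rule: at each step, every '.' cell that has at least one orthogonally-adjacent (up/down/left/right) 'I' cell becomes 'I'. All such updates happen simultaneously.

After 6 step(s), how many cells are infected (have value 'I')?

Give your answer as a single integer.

Step 0 (initial): 3 infected
Step 1: +9 new -> 12 infected
Step 2: +9 new -> 21 infected
Step 3: +6 new -> 27 infected
Step 4: +4 new -> 31 infected
Step 5: +4 new -> 35 infected
Step 6: +2 new -> 37 infected

Answer: 37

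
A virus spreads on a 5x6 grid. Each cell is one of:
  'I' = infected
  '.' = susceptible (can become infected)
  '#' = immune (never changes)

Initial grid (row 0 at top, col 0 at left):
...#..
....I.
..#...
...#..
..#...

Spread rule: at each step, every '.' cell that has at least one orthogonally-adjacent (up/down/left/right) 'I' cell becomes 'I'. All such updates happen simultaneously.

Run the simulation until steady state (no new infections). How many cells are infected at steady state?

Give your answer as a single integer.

Step 0 (initial): 1 infected
Step 1: +4 new -> 5 infected
Step 2: +5 new -> 10 infected
Step 3: +4 new -> 14 infected
Step 4: +5 new -> 19 infected
Step 5: +3 new -> 22 infected
Step 6: +3 new -> 25 infected
Step 7: +1 new -> 26 infected
Step 8: +0 new -> 26 infected

Answer: 26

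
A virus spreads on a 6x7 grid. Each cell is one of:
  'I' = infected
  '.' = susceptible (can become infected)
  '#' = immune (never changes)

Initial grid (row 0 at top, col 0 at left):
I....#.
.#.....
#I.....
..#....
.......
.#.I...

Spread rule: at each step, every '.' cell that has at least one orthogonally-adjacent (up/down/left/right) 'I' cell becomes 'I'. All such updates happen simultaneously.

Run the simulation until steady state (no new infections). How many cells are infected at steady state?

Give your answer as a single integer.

Answer: 37

Derivation:
Step 0 (initial): 3 infected
Step 1: +7 new -> 10 infected
Step 2: +9 new -> 19 infected
Step 3: +7 new -> 26 infected
Step 4: +6 new -> 32 infected
Step 5: +3 new -> 35 infected
Step 6: +1 new -> 36 infected
Step 7: +1 new -> 37 infected
Step 8: +0 new -> 37 infected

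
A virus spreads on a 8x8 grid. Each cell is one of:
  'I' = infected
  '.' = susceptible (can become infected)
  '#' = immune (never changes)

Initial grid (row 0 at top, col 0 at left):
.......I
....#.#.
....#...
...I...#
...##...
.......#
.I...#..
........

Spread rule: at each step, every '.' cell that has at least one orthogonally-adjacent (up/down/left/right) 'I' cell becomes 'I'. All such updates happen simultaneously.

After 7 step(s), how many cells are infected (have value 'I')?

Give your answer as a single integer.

Answer: 56

Derivation:
Step 0 (initial): 3 infected
Step 1: +9 new -> 12 infected
Step 2: +13 new -> 25 infected
Step 3: +14 new -> 39 infected
Step 4: +7 new -> 46 infected
Step 5: +5 new -> 51 infected
Step 6: +3 new -> 54 infected
Step 7: +2 new -> 56 infected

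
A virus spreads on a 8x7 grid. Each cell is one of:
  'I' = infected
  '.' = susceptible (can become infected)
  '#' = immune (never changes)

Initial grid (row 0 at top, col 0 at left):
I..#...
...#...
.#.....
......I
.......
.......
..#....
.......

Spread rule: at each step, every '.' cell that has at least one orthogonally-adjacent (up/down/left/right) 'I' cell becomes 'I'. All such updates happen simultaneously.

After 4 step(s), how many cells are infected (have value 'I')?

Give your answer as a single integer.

Step 0 (initial): 2 infected
Step 1: +5 new -> 7 infected
Step 2: +8 new -> 15 infected
Step 3: +9 new -> 24 infected
Step 4: +11 new -> 35 infected

Answer: 35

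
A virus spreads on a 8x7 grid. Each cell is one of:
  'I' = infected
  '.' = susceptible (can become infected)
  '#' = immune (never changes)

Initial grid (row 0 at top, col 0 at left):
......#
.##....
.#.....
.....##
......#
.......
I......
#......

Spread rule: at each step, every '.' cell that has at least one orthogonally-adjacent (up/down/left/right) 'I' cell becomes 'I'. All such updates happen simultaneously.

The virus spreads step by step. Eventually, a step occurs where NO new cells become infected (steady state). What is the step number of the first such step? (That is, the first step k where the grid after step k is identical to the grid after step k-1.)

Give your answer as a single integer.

Answer: 12

Derivation:
Step 0 (initial): 1 infected
Step 1: +2 new -> 3 infected
Step 2: +4 new -> 7 infected
Step 3: +5 new -> 12 infected
Step 4: +6 new -> 18 infected
Step 5: +6 new -> 24 infected
Step 6: +7 new -> 31 infected
Step 7: +6 new -> 37 infected
Step 8: +3 new -> 40 infected
Step 9: +3 new -> 43 infected
Step 10: +3 new -> 46 infected
Step 11: +2 new -> 48 infected
Step 12: +0 new -> 48 infected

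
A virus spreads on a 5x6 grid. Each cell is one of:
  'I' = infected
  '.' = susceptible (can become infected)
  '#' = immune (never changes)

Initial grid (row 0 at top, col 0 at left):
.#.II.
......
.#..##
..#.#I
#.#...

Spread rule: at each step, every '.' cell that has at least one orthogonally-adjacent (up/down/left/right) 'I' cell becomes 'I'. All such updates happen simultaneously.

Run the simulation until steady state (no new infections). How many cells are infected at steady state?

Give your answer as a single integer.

Answer: 22

Derivation:
Step 0 (initial): 3 infected
Step 1: +5 new -> 8 infected
Step 2: +4 new -> 12 infected
Step 3: +4 new -> 16 infected
Step 4: +1 new -> 17 infected
Step 5: +2 new -> 19 infected
Step 6: +1 new -> 20 infected
Step 7: +1 new -> 21 infected
Step 8: +1 new -> 22 infected
Step 9: +0 new -> 22 infected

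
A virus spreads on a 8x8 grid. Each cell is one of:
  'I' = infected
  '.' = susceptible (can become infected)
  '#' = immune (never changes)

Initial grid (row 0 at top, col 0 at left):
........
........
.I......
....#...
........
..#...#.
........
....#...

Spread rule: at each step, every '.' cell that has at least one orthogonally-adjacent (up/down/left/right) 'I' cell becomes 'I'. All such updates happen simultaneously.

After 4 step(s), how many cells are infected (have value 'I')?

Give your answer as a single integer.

Step 0 (initial): 1 infected
Step 1: +4 new -> 5 infected
Step 2: +7 new -> 12 infected
Step 3: +8 new -> 20 infected
Step 4: +6 new -> 26 infected

Answer: 26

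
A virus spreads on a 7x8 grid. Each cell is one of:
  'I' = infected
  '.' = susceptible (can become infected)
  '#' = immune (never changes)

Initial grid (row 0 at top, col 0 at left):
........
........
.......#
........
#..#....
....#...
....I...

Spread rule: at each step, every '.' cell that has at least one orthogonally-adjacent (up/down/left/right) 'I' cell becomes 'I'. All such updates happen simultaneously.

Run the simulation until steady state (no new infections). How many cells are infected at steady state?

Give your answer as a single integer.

Step 0 (initial): 1 infected
Step 1: +2 new -> 3 infected
Step 2: +4 new -> 7 infected
Step 3: +5 new -> 12 infected
Step 4: +7 new -> 19 infected
Step 5: +7 new -> 26 infected
Step 6: +7 new -> 33 infected
Step 7: +7 new -> 40 infected
Step 8: +7 new -> 47 infected
Step 9: +4 new -> 51 infected
Step 10: +1 new -> 52 infected
Step 11: +0 new -> 52 infected

Answer: 52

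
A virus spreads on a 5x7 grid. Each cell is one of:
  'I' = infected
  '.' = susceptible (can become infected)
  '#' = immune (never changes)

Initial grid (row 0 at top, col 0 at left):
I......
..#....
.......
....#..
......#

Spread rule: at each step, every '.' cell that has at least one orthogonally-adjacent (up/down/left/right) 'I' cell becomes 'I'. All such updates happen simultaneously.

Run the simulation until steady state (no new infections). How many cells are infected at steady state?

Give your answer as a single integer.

Answer: 32

Derivation:
Step 0 (initial): 1 infected
Step 1: +2 new -> 3 infected
Step 2: +3 new -> 6 infected
Step 3: +3 new -> 9 infected
Step 4: +5 new -> 14 infected
Step 5: +5 new -> 19 infected
Step 6: +5 new -> 24 infected
Step 7: +3 new -> 27 infected
Step 8: +3 new -> 30 infected
Step 9: +2 new -> 32 infected
Step 10: +0 new -> 32 infected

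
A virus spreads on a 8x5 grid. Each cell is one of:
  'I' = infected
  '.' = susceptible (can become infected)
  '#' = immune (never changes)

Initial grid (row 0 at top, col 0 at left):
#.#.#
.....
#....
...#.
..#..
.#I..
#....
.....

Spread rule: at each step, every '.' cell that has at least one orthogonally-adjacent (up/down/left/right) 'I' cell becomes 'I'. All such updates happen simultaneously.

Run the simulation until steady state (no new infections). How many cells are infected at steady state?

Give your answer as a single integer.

Answer: 32

Derivation:
Step 0 (initial): 1 infected
Step 1: +2 new -> 3 infected
Step 2: +5 new -> 8 infected
Step 3: +4 new -> 12 infected
Step 4: +3 new -> 15 infected
Step 5: +1 new -> 16 infected
Step 6: +2 new -> 18 infected
Step 7: +2 new -> 20 infected
Step 8: +4 new -> 24 infected
Step 9: +2 new -> 26 infected
Step 10: +4 new -> 30 infected
Step 11: +1 new -> 31 infected
Step 12: +1 new -> 32 infected
Step 13: +0 new -> 32 infected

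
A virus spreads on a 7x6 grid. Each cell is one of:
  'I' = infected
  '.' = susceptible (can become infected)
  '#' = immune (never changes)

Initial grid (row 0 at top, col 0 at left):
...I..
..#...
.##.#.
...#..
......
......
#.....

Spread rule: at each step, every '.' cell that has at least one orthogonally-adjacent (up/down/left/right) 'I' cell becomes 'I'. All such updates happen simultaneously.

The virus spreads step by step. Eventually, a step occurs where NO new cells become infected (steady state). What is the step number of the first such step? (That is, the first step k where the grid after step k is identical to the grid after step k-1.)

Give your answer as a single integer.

Answer: 12

Derivation:
Step 0 (initial): 1 infected
Step 1: +3 new -> 4 infected
Step 2: +4 new -> 8 infected
Step 3: +3 new -> 11 infected
Step 4: +2 new -> 13 infected
Step 5: +2 new -> 15 infected
Step 6: +3 new -> 18 infected
Step 7: +4 new -> 22 infected
Step 8: +6 new -> 28 infected
Step 9: +4 new -> 32 infected
Step 10: +3 new -> 35 infected
Step 11: +1 new -> 36 infected
Step 12: +0 new -> 36 infected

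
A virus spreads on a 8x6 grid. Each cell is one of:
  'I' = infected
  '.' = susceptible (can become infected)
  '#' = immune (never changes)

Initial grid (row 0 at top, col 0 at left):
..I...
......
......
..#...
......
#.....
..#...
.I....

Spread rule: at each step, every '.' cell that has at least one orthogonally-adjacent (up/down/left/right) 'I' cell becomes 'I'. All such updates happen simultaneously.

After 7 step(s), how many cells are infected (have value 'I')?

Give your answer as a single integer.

Step 0 (initial): 2 infected
Step 1: +6 new -> 8 infected
Step 2: +8 new -> 16 infected
Step 3: +9 new -> 25 infected
Step 4: +10 new -> 35 infected
Step 5: +6 new -> 41 infected
Step 6: +3 new -> 44 infected
Step 7: +1 new -> 45 infected

Answer: 45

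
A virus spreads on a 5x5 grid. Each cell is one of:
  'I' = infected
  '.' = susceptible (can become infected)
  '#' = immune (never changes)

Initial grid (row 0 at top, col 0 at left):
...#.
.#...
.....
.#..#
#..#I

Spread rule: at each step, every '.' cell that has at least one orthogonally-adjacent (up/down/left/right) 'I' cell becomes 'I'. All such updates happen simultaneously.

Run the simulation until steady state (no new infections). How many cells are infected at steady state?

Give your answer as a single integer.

Step 0 (initial): 1 infected
Step 1: +0 new -> 1 infected

Answer: 1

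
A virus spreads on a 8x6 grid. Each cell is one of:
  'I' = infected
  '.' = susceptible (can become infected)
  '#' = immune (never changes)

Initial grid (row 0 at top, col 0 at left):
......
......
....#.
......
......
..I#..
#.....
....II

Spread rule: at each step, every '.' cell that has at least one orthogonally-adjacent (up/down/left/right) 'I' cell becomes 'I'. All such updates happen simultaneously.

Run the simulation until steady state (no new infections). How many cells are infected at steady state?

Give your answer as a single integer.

Answer: 45

Derivation:
Step 0 (initial): 3 infected
Step 1: +6 new -> 9 infected
Step 2: +9 new -> 18 infected
Step 3: +7 new -> 25 infected
Step 4: +7 new -> 32 infected
Step 5: +5 new -> 37 infected
Step 6: +5 new -> 42 infected
Step 7: +3 new -> 45 infected
Step 8: +0 new -> 45 infected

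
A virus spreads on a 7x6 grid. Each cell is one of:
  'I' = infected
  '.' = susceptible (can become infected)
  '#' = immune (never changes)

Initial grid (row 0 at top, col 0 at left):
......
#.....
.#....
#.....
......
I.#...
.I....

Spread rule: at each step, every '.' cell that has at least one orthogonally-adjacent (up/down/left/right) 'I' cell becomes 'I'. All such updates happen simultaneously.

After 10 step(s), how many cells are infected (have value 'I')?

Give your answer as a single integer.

Step 0 (initial): 2 infected
Step 1: +4 new -> 6 infected
Step 2: +2 new -> 8 infected
Step 3: +4 new -> 12 infected
Step 4: +4 new -> 16 infected
Step 5: +4 new -> 20 infected
Step 6: +4 new -> 24 infected
Step 7: +5 new -> 29 infected
Step 8: +4 new -> 33 infected
Step 9: +3 new -> 36 infected
Step 10: +1 new -> 37 infected

Answer: 37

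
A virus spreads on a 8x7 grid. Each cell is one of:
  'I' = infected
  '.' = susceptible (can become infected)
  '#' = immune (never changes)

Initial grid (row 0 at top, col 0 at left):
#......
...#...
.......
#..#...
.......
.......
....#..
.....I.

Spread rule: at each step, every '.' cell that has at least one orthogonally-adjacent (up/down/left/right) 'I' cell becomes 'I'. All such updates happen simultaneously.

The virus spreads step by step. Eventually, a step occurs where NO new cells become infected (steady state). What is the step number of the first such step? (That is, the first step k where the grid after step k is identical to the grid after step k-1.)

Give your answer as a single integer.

Answer: 12

Derivation:
Step 0 (initial): 1 infected
Step 1: +3 new -> 4 infected
Step 2: +3 new -> 7 infected
Step 3: +5 new -> 12 infected
Step 4: +6 new -> 18 infected
Step 5: +7 new -> 25 infected
Step 6: +6 new -> 31 infected
Step 7: +7 new -> 38 infected
Step 8: +5 new -> 43 infected
Step 9: +3 new -> 46 infected
Step 10: +3 new -> 49 infected
Step 11: +2 new -> 51 infected
Step 12: +0 new -> 51 infected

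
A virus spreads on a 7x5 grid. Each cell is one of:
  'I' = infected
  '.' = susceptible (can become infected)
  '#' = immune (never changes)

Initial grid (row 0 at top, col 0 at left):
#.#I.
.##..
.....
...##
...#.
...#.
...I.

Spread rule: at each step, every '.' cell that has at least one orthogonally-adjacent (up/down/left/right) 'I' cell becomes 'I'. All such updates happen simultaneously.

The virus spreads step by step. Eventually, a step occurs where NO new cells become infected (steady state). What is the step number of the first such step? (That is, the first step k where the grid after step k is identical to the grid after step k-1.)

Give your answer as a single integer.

Answer: 7

Derivation:
Step 0 (initial): 2 infected
Step 1: +4 new -> 6 infected
Step 2: +5 new -> 11 infected
Step 3: +6 new -> 17 infected
Step 4: +4 new -> 21 infected
Step 5: +3 new -> 24 infected
Step 6: +2 new -> 26 infected
Step 7: +0 new -> 26 infected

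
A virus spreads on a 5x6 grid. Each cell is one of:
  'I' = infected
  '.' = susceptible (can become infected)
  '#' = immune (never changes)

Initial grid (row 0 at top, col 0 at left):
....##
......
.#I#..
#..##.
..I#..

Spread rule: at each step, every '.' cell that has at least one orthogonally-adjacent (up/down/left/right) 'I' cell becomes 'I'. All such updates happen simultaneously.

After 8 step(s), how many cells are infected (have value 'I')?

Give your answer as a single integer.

Step 0 (initial): 2 infected
Step 1: +3 new -> 5 infected
Step 2: +5 new -> 10 infected
Step 3: +4 new -> 14 infected
Step 4: +4 new -> 18 infected
Step 5: +1 new -> 19 infected
Step 6: +1 new -> 20 infected
Step 7: +1 new -> 21 infected
Step 8: +1 new -> 22 infected

Answer: 22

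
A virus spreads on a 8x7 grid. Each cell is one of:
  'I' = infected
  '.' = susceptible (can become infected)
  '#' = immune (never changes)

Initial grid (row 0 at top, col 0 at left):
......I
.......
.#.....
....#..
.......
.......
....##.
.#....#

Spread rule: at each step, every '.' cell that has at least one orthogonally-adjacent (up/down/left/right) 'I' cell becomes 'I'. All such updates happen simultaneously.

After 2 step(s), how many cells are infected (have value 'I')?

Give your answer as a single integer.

Step 0 (initial): 1 infected
Step 1: +2 new -> 3 infected
Step 2: +3 new -> 6 infected

Answer: 6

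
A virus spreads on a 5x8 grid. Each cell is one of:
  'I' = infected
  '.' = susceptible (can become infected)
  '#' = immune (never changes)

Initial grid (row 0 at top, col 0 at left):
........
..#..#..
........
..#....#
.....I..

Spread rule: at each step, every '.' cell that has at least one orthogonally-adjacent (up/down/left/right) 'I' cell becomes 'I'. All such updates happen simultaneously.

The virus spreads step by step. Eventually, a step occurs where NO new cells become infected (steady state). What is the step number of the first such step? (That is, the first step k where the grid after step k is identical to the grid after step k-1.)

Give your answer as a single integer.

Answer: 10

Derivation:
Step 0 (initial): 1 infected
Step 1: +3 new -> 4 infected
Step 2: +5 new -> 9 infected
Step 3: +4 new -> 13 infected
Step 4: +5 new -> 18 infected
Step 5: +7 new -> 25 infected
Step 6: +5 new -> 30 infected
Step 7: +3 new -> 33 infected
Step 8: +2 new -> 35 infected
Step 9: +1 new -> 36 infected
Step 10: +0 new -> 36 infected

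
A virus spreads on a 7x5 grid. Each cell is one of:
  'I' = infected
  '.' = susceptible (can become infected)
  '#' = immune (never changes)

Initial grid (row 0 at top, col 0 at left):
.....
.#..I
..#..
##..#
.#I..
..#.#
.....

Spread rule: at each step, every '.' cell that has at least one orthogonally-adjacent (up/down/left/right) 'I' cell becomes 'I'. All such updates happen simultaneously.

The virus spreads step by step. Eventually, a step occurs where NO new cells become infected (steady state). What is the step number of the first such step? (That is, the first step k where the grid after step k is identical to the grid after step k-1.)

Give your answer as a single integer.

Answer: 9

Derivation:
Step 0 (initial): 2 infected
Step 1: +5 new -> 7 infected
Step 2: +6 new -> 13 infected
Step 3: +2 new -> 15 infected
Step 4: +3 new -> 18 infected
Step 5: +2 new -> 20 infected
Step 6: +3 new -> 23 infected
Step 7: +2 new -> 25 infected
Step 8: +2 new -> 27 infected
Step 9: +0 new -> 27 infected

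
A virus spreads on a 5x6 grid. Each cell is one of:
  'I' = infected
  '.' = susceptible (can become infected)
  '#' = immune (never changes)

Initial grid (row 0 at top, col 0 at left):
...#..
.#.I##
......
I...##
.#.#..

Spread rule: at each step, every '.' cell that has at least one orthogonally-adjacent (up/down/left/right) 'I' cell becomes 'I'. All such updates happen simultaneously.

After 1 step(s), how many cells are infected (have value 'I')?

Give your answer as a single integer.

Answer: 7

Derivation:
Step 0 (initial): 2 infected
Step 1: +5 new -> 7 infected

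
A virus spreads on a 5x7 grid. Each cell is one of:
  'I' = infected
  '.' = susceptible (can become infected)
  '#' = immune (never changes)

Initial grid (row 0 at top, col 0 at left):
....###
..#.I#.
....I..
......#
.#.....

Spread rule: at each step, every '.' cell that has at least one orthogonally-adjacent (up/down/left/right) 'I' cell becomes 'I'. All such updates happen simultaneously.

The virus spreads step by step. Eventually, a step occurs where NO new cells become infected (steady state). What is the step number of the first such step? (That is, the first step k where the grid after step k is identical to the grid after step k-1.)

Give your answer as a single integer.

Step 0 (initial): 2 infected
Step 1: +4 new -> 6 infected
Step 2: +6 new -> 12 infected
Step 3: +6 new -> 18 infected
Step 4: +6 new -> 24 infected
Step 5: +3 new -> 27 infected
Step 6: +1 new -> 28 infected
Step 7: +0 new -> 28 infected

Answer: 7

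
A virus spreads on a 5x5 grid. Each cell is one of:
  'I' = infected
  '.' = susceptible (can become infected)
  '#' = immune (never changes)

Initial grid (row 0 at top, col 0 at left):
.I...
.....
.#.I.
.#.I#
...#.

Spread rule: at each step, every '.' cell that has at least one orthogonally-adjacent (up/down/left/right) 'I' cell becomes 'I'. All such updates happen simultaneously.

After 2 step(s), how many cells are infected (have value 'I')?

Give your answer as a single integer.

Answer: 15

Derivation:
Step 0 (initial): 3 infected
Step 1: +7 new -> 10 infected
Step 2: +5 new -> 15 infected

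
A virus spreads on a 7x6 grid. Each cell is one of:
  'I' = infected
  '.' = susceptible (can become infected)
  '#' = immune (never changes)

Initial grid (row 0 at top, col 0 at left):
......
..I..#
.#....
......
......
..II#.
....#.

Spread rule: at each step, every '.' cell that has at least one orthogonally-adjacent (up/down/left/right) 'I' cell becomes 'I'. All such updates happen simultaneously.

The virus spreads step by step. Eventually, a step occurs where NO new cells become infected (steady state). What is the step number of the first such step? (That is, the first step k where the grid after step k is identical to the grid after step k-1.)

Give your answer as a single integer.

Step 0 (initial): 3 infected
Step 1: +9 new -> 12 infected
Step 2: +11 new -> 23 infected
Step 3: +9 new -> 32 infected
Step 4: +5 new -> 37 infected
Step 5: +1 new -> 38 infected
Step 6: +0 new -> 38 infected

Answer: 6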